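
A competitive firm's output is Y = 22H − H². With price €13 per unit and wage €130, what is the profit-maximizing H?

H* = 6

The marginal product of H is MP_H = 22 − 2H.
A price-taking firm hires until the value of the marginal product equals the wage: P·MP_H = w, so 13·(22 − 2H) = 130.
Then 22 − 2H = 10, giving H = 6.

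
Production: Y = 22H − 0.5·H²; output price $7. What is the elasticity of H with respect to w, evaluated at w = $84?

From P·MP_H = w with MP_H = 22 − H, labor demand is H(w) = 22 − w/7.
dH/dw = −1/(7) = -1/7.
At w = 84, H = 10, so ε = (dH/dw)·(w/H) = (-1/7)·(84/10) = -1.2.

ε = -1.2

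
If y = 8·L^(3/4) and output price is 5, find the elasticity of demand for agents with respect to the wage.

MP_L = (3/4)·8·L^(-1/4), so P·MP_L = w gives 30·L^(-1/4) = w.
Solving, L(w) = (30/w)^(4). This is a constant-elasticity form: L ∝ w^(−4), so ε = −4.

ε = -4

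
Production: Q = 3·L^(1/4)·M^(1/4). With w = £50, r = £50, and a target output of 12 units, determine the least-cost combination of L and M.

Cost minimization requires the marginal rate of technical substitution to equal the input-price ratio: MP_L/MP_M = w/r.
Here MP_L/MP_M = (1/4)·(M/L)/(1/4) = (M/L). Setting this equal to 50/50 = 1 gives M = L.
Substituting into Q = 12: 3·L^(1/4)·(L)^(1/4) = 12.
Solving, L = 16 and M = 16.

L* = 16, M* = 16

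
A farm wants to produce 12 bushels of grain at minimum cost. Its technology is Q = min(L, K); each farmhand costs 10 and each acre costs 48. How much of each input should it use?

With a fixed-proportions technology, the cost-minimizing bundle uses no slack in either input: L = K = Q.
So L = 12 and K = 12.

L* = 12, K* = 12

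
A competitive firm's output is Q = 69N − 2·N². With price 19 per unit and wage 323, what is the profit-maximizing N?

The marginal product of N is MP_N = 69 − 4N.
A price-taking firm hires until the value of the marginal product equals the wage: P·MP_N = w, so 19·(69 − 4N) = 323.
Then 69 − 4N = 17, giving N = 13.

N* = 13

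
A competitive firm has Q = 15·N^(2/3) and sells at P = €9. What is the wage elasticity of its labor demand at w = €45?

MP_N = (2/3)·15·N^(-1/3), so P·MP_N = w gives 90·N^(-1/3) = w.
Solving, N(w) = (90/w)^(3). This is a constant-elasticity form: N ∝ w^(−3), so ε = −3.

ε = -3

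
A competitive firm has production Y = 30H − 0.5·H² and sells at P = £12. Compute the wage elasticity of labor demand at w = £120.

From P·MP_H = w with MP_H = 30 − H, labor demand is H(w) = 30 − w/12.
dH/dw = −1/(12) = -1/12.
At w = 120, H = 20, so ε = (dH/dw)·(w/H) = (-1/12)·(120/20) = -0.5.

ε = -0.5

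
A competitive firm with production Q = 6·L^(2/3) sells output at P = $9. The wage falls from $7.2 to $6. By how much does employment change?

From P·MP_L = w with MP_L = 4·L^(-1/3), the labor demand is L(w) = (36/w)^(3).
At w = 7.2: L = 125. At w = 6: L = 216.
ΔL = 216 − 125 = 91.

ΔL = 91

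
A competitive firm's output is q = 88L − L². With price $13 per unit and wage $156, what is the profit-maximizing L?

L* = 38

The marginal product of L is MP_L = 88 − 2L.
A price-taking firm hires until the value of the marginal product equals the wage: P·MP_L = w, so 13·(88 − 2L) = 156.
Then 88 − 2L = 12, giving L = 38.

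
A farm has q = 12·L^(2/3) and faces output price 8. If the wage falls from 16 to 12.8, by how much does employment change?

From P·MP_L = w with MP_L = 8·L^(-1/3), the labor demand is L(w) = (64/w)^(3).
At w = 16: L = 64. At w = 12.8: L = 125.
ΔL = 125 − 64 = 61.

ΔL = 61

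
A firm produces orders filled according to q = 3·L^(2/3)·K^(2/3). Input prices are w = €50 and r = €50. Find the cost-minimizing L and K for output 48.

Cost minimization requires the marginal rate of technical substitution to equal the input-price ratio: MP_L/MP_K = w/r.
Here MP_L/MP_K = (2/3)·(K/L)/(2/3) = (K/L). Setting this equal to 50/50 = 1 gives K = L.
Substituting into q = 48: 3·L^(2/3)·(L)^(2/3) = 48.
Solving, L = 8 and K = 8.

L* = 8, K* = 8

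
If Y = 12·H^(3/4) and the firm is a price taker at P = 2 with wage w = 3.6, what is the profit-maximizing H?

MP_H = (3/4)·12·H^(-1/4) = 9·H^(-1/4).
Profit maximization for a price taker requires P·MP_H = w: 2·9·H^(-1/4) = 3.6.
So H^(-1/4) = 0.2, which gives H = 625.

H* = 625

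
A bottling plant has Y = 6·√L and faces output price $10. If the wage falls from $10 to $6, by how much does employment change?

ΔL = 16

From P·MP_L = w with MP_L = 3·L^(-1/2), the labor demand is L(w) = (30/w)^(2).
At w = 10: L = 9. At w = 6: L = 25.
ΔL = 25 − 9 = 16.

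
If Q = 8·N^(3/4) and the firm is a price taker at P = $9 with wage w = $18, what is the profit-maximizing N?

N* = 81

MP_N = (3/4)·8·N^(-1/4) = 6·N^(-1/4).
Profit maximization for a price taker requires P·MP_N = w: 9·6·N^(-1/4) = 18.
So N^(-1/4) = 1/3, which gives N = 81.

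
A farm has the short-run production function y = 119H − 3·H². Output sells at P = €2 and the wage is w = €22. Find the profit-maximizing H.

H* = 18

The marginal product of H is MP_H = 119 − 6H.
A price-taking firm hires until the value of the marginal product equals the wage: P·MP_H = w, so 2·(119 − 6H) = 22.
Then 119 − 6H = 11, giving H = 18.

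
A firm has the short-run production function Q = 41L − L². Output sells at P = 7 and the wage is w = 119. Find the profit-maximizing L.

L* = 12

The marginal product of L is MP_L = 41 − 2L.
A price-taking firm hires until the value of the marginal product equals the wage: P·MP_L = w, so 7·(41 − 2L) = 119.
Then 41 − 2L = 17, giving L = 12.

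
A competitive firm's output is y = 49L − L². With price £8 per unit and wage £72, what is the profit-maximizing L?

The marginal product of L is MP_L = 49 − 2L.
A price-taking firm hires until the value of the marginal product equals the wage: P·MP_L = w, so 8·(49 − 2L) = 72.
Then 49 − 2L = 9, giving L = 20.

L* = 20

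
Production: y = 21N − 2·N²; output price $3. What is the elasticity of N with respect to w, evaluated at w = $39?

ε = -1.625

From P·MP_N = w with MP_N = 21 − 4N, labor demand is N(w) = (21 − w/3)/4.
dN/dw = −1/(12) = -1/12.
At w = 39, N = 2, so ε = (dN/dw)·(w/N) = (-1/12)·(39/2) = -1.625.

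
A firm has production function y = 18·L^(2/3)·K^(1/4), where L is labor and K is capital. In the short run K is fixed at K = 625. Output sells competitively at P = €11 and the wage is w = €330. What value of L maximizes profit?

With K = 625, MP_L = (2/3)·18·L^(-1/3)·625^(1/4) = 60·L^(-1/3).
Profit maximization for a price taker requires P·MP_L = w: 11·60·L^(-1/3) = 330.
So L^(-1/3) = 0.5, which gives L = 8.

L* = 8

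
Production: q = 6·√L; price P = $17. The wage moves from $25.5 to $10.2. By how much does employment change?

ΔL = 21

From P·MP_L = w with MP_L = 3·L^(-1/2), the labor demand is L(w) = (51/w)^(2).
At w = 25.5: L = 4. At w = 10.2: L = 25.
ΔL = 25 − 4 = 21.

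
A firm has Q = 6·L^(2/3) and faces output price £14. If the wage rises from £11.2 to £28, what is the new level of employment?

From P·MP_L = w with MP_L = 4·L^(-1/3), the labor demand is L(w) = (56/w)^(3).
At w = 11.2: L = 125. At w = 28: L = 8.

L* = 8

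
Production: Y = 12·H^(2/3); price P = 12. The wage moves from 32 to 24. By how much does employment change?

ΔH = 37

From P·MP_H = w with MP_H = 8·H^(-1/3), the labor demand is H(w) = (96/w)^(3).
At w = 32: H = 27. At w = 24: H = 64.
ΔH = 64 − 27 = 37.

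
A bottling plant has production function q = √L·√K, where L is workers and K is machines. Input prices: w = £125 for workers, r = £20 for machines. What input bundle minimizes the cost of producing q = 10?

L* = 4, K* = 25

Cost minimization requires the marginal rate of technical substitution to equal the input-price ratio: MP_L/MP_K = w/r.
Here MP_L/MP_K = (1/2)·(K/L)/(1/2) = (K/L). Setting this equal to 125/20 = 6.25 gives K = 6.25L.
Substituting into q = 10: L^(1/2)·(6.25L)^(1/2) = 10.
Solving, L = 4 and K = 25.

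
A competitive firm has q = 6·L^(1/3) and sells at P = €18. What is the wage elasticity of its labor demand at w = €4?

ε = -1.5

MP_L = (1/3)·6·L^(-2/3), so P·MP_L = w gives 36·L^(-2/3) = w.
Solving, L(w) = (36/w)^(3/2). This is a constant-elasticity form: L ∝ w^(−3/2), so ε = −3/2.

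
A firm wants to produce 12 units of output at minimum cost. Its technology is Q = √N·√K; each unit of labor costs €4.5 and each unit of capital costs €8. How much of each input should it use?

N* = 16, K* = 9

Cost minimization requires the marginal rate of technical substitution to equal the input-price ratio: MP_N/MP_K = w/r.
Here MP_N/MP_K = (1/2)·(K/N)/(1/2) = (K/N). Setting this equal to 4.5/8 = 0.5625 gives K = 0.5625N.
Substituting into Q = 12: N^(1/2)·(0.5625N)^(1/2) = 12.
Solving, N = 16 and K = 9.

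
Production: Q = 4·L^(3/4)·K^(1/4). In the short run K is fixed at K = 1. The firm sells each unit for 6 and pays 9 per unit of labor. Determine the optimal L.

With K = 1, MP_L = (3/4)·4·L^(-1/4)·1^(1/4) = 3·L^(-1/4).
Profit maximization for a price taker requires P·MP_L = w: 6·3·L^(-1/4) = 9.
So L^(-1/4) = 0.5, which gives L = 16.

L* = 16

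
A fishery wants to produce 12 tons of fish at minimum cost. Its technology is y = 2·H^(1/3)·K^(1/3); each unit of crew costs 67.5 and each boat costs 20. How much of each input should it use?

Cost minimization requires the marginal rate of technical substitution to equal the input-price ratio: MP_H/MP_K = w/r.
Here MP_H/MP_K = (1/3)·(K/H)/(1/3) = (K/H). Setting this equal to 67.5/20 = 3.375 gives K = 3.375H.
Substituting into y = 12: 2·H^(1/3)·(3.375H)^(1/3) = 12.
Solving, H = 8 and K = 27.

H* = 8, K* = 27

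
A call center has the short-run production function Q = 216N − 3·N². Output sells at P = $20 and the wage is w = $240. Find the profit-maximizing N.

N* = 34

The marginal product of N is MP_N = 216 − 6N.
A price-taking firm hires until the value of the marginal product equals the wage: P·MP_N = w, so 20·(216 − 6N) = 240.
Then 216 − 6N = 12, giving N = 34.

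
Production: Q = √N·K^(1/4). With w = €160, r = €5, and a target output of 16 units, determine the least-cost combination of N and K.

Cost minimization requires the marginal rate of technical substitution to equal the input-price ratio: MP_N/MP_K = w/r.
Here MP_N/MP_K = (1/2)·(K/N)/(1/4) = 2·(K/N). Setting this equal to 160/5 = 32 gives K = 16N.
Substituting into Q = 16: N^(1/2)·(16N)^(1/4) = 16.
Solving, N = 16 and K = 256.

N* = 16, K* = 256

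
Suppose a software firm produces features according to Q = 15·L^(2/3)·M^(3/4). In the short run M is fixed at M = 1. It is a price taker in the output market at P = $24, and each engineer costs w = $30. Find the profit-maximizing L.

With M = 1, MP_L = (2/3)·15·L^(-1/3)·1^(3/4) = 10·L^(-1/3).
Profit maximization for a price taker requires P·MP_L = w: 24·10·L^(-1/3) = 30.
So L^(-1/3) = 0.125, which gives L = 512.

L* = 512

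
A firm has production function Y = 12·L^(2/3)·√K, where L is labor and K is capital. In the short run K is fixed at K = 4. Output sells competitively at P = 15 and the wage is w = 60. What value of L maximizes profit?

L* = 64

With K = 4, MP_L = (2/3)·12·L^(-1/3)·4^(1/2) = 16·L^(-1/3).
Profit maximization for a price taker requires P·MP_L = w: 15·16·L^(-1/3) = 60.
So L^(-1/3) = 0.25, which gives L = 64.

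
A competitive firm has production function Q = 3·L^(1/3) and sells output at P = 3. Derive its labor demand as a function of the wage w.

MP_L = (1/3)·3·L^(-2/3) = L^(-2/3).
Setting P·MP_L = w: 3·L^(-2/3) = w.
Solving for L: L^(-2/3) = w/3, so L = (3/w)^(3/2).

L(w) = (3/w)^(3/2)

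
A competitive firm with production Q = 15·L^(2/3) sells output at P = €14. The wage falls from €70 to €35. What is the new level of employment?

From P·MP_L = w with MP_L = 10·L^(-1/3), the labor demand is L(w) = (140/w)^(3).
At w = 70: L = 8. At w = 35: L = 64.

L* = 64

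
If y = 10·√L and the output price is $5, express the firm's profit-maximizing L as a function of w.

MP_L = (1/2)·10·L^(-1/2) = 5·L^(-1/2).
Setting P·MP_L = w: 25·L^(-1/2) = w.
Solving for L: L^(-1/2) = w/25, so L = (25/w)^(2).

L(w) = 625/w²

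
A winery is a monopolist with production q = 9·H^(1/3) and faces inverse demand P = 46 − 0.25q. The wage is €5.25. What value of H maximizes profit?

H* = 64

Marginal revenue from the inverse demand is MR = 46 − 0.5q.
The marginal product is MP_H = 3·H^(-2/3).
A monopolist hires until marginal revenue product equals the wage: MR·MP_H = w.
At H, q = 9·H^(1/3). Substituting and solving: (46 − 4.5·H^(1/3))·3·H^(-2/3) = 5.25 gives H = 64.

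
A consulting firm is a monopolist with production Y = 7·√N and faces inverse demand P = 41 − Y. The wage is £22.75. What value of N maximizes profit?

Marginal revenue from the inverse demand is MR = 41 − 2Y.
The marginal product is MP_N = 3.5·N^(-1/2).
A monopolist hires until marginal revenue product equals the wage: MR·MP_N = w.
At N, Y = 7·√N. Substituting and solving: (41 − 14·√N)·3.5·N^(-1/2) = 22.75 gives N = 4.

N* = 4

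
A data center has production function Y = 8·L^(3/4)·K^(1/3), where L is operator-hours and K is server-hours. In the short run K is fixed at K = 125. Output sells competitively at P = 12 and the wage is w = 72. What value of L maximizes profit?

L* = 625

With K = 125, MP_L = (3/4)·8·L^(-1/4)·125^(1/3) = 30·L^(-1/4).
Profit maximization for a price taker requires P·MP_L = w: 12·30·L^(-1/4) = 72.
So L^(-1/4) = 0.2, which gives L = 625.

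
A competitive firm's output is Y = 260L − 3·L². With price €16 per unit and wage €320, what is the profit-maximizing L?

L* = 40

The marginal product of L is MP_L = 260 − 6L.
A price-taking firm hires until the value of the marginal product equals the wage: P·MP_L = w, so 16·(260 − 6L) = 320.
Then 260 − 6L = 20, giving L = 40.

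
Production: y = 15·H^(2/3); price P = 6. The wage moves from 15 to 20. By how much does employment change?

ΔH = -37

From P·MP_H = w with MP_H = 10·H^(-1/3), the labor demand is H(w) = (60/w)^(3).
At w = 15: H = 64. At w = 20: H = 27.
ΔH = 27 − 64 = -37.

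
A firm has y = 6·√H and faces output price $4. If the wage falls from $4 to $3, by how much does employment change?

ΔH = 7

From P·MP_H = w with MP_H = 3·H^(-1/2), the labor demand is H(w) = (12/w)^(2).
At w = 4: H = 9. At w = 3: H = 16.
ΔH = 16 − 9 = 7.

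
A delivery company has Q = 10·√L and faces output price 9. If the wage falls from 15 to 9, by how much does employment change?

ΔL = 16

From P·MP_L = w with MP_L = 5·L^(-1/2), the labor demand is L(w) = (45/w)^(2).
At w = 15: L = 9. At w = 9: L = 25.
ΔL = 25 − 9 = 16.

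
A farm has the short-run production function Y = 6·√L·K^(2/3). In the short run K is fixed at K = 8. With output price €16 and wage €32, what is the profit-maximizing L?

L* = 36

With K = 8, MP_L = (1/2)·6·L^(-1/2)·8^(2/3) = 12·L^(-1/2).
Profit maximization for a price taker requires P·MP_L = w: 16·12·L^(-1/2) = 32.
So L^(-1/2) = 1/6, which gives L = 36.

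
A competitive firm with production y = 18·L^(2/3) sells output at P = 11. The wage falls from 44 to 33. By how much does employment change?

From P·MP_L = w with MP_L = 12·L^(-1/3), the labor demand is L(w) = (132/w)^(3).
At w = 44: L = 27. At w = 33: L = 64.
ΔL = 64 − 27 = 37.

ΔL = 37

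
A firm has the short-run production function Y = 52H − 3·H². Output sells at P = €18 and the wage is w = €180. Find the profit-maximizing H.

H* = 7

The marginal product of H is MP_H = 52 − 6H.
A price-taking firm hires until the value of the marginal product equals the wage: P·MP_H = w, so 18·(52 − 6H) = 180.
Then 52 − 6H = 10, giving H = 7.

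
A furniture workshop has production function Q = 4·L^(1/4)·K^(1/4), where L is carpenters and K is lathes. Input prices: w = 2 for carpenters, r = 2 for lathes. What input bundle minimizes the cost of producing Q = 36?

L* = 81, K* = 81

Cost minimization requires the marginal rate of technical substitution to equal the input-price ratio: MP_L/MP_K = w/r.
Here MP_L/MP_K = (1/4)·(K/L)/(1/4) = (K/L). Setting this equal to 2/2 = 1 gives K = L.
Substituting into Q = 36: 4·L^(1/4)·(L)^(1/4) = 36.
Solving, L = 81 and K = 81.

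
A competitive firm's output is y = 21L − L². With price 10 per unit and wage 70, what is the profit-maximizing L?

The marginal product of L is MP_L = 21 − 2L.
A price-taking firm hires until the value of the marginal product equals the wage: P·MP_L = w, so 10·(21 − 2L) = 70.
Then 21 − 2L = 7, giving L = 7.

L* = 7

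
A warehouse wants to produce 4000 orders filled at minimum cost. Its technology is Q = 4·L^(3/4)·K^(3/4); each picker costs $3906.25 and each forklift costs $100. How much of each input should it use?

L* = 16, K* = 625

Cost minimization requires the marginal rate of technical substitution to equal the input-price ratio: MP_L/MP_K = w/r.
Here MP_L/MP_K = (3/4)·(K/L)/(3/4) = (K/L). Setting this equal to 3906.25/100 = 39.0625 gives K = 39.0625L.
Substituting into Q = 4000: 4·L^(3/4)·(39.0625L)^(3/4) = 4000.
Solving, L = 16 and K = 625.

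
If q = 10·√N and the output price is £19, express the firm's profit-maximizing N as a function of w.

N(w) = 9025/w²

MP_N = (1/2)·10·N^(-1/2) = 5·N^(-1/2).
Setting P·MP_N = w: 95·N^(-1/2) = w.
Solving for N: N^(-1/2) = w/95, so N = (95/w)^(2).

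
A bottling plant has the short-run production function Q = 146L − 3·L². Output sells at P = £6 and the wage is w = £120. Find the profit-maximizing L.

L* = 21

The marginal product of L is MP_L = 146 − 6L.
A price-taking firm hires until the value of the marginal product equals the wage: P·MP_L = w, so 6·(146 − 6L) = 120.
Then 146 − 6L = 20, giving L = 21.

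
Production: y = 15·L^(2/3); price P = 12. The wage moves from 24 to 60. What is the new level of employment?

From P·MP_L = w with MP_L = 10·L^(-1/3), the labor demand is L(w) = (120/w)^(3).
At w = 24: L = 125. At w = 60: L = 8.

L* = 8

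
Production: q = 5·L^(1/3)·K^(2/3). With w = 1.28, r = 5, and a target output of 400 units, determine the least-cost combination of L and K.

L* = 125, K* = 64

Cost minimization requires the marginal rate of technical substitution to equal the input-price ratio: MP_L/MP_K = w/r.
Here MP_L/MP_K = (1/3)·(K/L)/(2/3) = 0.5·(K/L). Setting this equal to 1.28/5 = 0.256 gives K = 0.512L.
Substituting into q = 400: 5·L^(1/3)·(0.512L)^(2/3) = 400.
Solving, L = 125 and K = 64.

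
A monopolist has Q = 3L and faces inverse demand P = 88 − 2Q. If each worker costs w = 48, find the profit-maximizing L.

Marginal revenue from the inverse demand is MR = 88 − 4Q.
The marginal product is MP_L = 3.
A monopolist hires until marginal revenue product equals the wage: MR·MP_L = w.
(88 − 12L)·3 = 48, so L = 6.

L* = 6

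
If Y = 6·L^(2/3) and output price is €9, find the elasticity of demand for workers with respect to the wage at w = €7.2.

ε = -3

MP_L = (2/3)·6·L^(-1/3), so P·MP_L = w gives 36·L^(-1/3) = w.
Solving, L(w) = (36/w)^(3). This is a constant-elasticity form: L ∝ w^(−3), so ε = −3.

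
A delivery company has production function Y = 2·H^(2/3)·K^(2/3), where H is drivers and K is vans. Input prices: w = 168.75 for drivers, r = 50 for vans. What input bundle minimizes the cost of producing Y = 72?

H* = 8, K* = 27

Cost minimization requires the marginal rate of technical substitution to equal the input-price ratio: MP_H/MP_K = w/r.
Here MP_H/MP_K = (2/3)·(K/H)/(2/3) = (K/H). Setting this equal to 168.75/50 = 3.375 gives K = 3.375H.
Substituting into Y = 72: 2·H^(2/3)·(3.375H)^(2/3) = 72.
Solving, H = 8 and K = 27.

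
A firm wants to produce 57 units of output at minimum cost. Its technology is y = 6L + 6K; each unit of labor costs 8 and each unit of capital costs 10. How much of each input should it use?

The inputs are perfect substitutes, so the firm uses whichever has the lower cost per unit of output.
Cost per unit of output via L is w/6 = 4/3; via K it is r/6 = 5/3. L is cheaper.
Producing y = 57 with L alone: L = 9.5, K = 0.

L* = 9.5, K* = 0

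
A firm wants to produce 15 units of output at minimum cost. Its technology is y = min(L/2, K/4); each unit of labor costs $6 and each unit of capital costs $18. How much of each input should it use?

With a fixed-proportions technology, the cost-minimizing bundle uses no slack in either input: L/2 = K/4 = y.
So L = 2·15 = 30 and K = 4·15 = 60.

L* = 30, K* = 60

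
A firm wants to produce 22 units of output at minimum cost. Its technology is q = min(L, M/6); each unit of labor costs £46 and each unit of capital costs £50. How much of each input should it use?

With a fixed-proportions technology, the cost-minimizing bundle uses no slack in either input: L = M/6 = q.
So L = 22 and M = 6·22 = 132.

L* = 22, M* = 132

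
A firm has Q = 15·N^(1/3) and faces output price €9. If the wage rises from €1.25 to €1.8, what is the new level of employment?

N* = 125

From P·MP_N = w with MP_N = 5·N^(-2/3), the labor demand is N(w) = (45/w)^(3/2).
At w = 1.25: N = 216. At w = 1.8: N = 125.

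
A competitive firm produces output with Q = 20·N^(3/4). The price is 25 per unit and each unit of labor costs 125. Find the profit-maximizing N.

MP_N = (3/4)·20·N^(-1/4) = 15·N^(-1/4).
Profit maximization for a price taker requires P·MP_N = w: 25·15·N^(-1/4) = 125.
So N^(-1/4) = 1/3, which gives N = 81.

N* = 81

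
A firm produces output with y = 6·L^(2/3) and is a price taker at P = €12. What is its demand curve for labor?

L(w) = 110592/w³

MP_L = (2/3)·6·L^(-1/3) = 4·L^(-1/3).
Setting P·MP_L = w: 48·L^(-1/3) = w.
Solving for L: L^(-1/3) = w/48, so L = (48/w)^(3).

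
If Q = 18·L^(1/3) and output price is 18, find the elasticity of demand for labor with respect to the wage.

ε = -1.5

MP_L = (1/3)·18·L^(-2/3), so P·MP_L = w gives 108·L^(-2/3) = w.
Solving, L(w) = (108/w)^(3/2). This is a constant-elasticity form: L ∝ w^(−3/2), so ε = −3/2.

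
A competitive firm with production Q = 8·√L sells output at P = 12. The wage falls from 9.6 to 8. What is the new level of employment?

From P·MP_L = w with MP_L = 4·L^(-1/2), the labor demand is L(w) = (48/w)^(2).
At w = 9.6: L = 25. At w = 8: L = 36.

L* = 36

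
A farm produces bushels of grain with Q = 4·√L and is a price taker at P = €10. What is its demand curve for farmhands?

L(w) = 400/w²

MP_L = (1/2)·4·L^(-1/2) = 2·L^(-1/2).
Setting P·MP_L = w: 20·L^(-1/2) = w.
Solving for L: L^(-1/2) = w/20, so L = (20/w)^(2).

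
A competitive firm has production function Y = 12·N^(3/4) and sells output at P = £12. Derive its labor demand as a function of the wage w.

MP_N = (3/4)·12·N^(-1/4) = 9·N^(-1/4).
Setting P·MP_N = w: 108·N^(-1/4) = w.
Solving for N: N^(-1/4) = w/108, so N = (108/w)^(4).

N(w) = (108/w)^(4)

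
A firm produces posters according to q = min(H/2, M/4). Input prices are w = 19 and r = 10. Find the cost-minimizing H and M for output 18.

H* = 36, M* = 72

With a fixed-proportions technology, the cost-minimizing bundle uses no slack in either input: H/2 = M/4 = q.
So H = 2·18 = 36 and M = 4·18 = 72.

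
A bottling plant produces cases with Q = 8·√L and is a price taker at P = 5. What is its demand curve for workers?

MP_L = (1/2)·8·L^(-1/2) = 4·L^(-1/2).
Setting P·MP_L = w: 20·L^(-1/2) = w.
Solving for L: L^(-1/2) = w/20, so L = (20/w)^(2).

L(w) = 400/w²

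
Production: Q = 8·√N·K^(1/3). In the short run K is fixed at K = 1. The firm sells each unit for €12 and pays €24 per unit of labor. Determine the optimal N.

With K = 1, MP_N = (1/2)·8·N^(-1/2)·1^(1/3) = 4·N^(-1/2).
Profit maximization for a price taker requires P·MP_N = w: 12·4·N^(-1/2) = 24.
So N^(-1/2) = 0.5, which gives N = 4.

N* = 4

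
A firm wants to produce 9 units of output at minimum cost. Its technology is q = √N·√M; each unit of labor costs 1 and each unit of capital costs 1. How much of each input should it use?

Cost minimization requires the marginal rate of technical substitution to equal the input-price ratio: MP_N/MP_M = w/r.
Here MP_N/MP_M = (1/2)·(M/N)/(1/2) = (M/N). Setting this equal to 1/1 = 1 gives M = N.
Substituting into q = 9: N^(1/2)·(N)^(1/2) = 9.
Solving, N = 9 and M = 9.

N* = 9, M* = 9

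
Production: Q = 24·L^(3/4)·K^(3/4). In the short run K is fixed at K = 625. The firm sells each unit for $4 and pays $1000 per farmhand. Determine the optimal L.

L* = 6561

With K = 625, MP_L = (3/4)·24·L^(-1/4)·625^(3/4) = 2250·L^(-1/4).
Profit maximization for a price taker requires P·MP_L = w: 4·2250·L^(-1/4) = 1000.
So L^(-1/4) = 1/9, which gives L = 6561.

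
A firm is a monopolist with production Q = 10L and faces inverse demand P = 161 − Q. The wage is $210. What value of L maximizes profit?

Marginal revenue from the inverse demand is MR = 161 − 2Q.
The marginal product is MP_L = 10.
A monopolist hires until marginal revenue product equals the wage: MR·MP_L = w.
(161 − 20L)·10 = 210, so L = 7.

L* = 7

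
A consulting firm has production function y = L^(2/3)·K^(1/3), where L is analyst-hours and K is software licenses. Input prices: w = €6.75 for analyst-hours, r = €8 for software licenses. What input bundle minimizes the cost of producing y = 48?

L* = 64, K* = 27

Cost minimization requires the marginal rate of technical substitution to equal the input-price ratio: MP_L/MP_K = w/r.
Here MP_L/MP_K = (2/3)·(K/L)/(1/3) = 2·(K/L). Setting this equal to 6.75/8 = 0.84375 gives K = 0.421875L.
Substituting into y = 48: L^(2/3)·(0.421875L)^(1/3) = 48.
Solving, L = 64 and K = 27.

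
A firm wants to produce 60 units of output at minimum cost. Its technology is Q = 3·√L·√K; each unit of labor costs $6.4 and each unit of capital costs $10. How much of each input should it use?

Cost minimization requires the marginal rate of technical substitution to equal the input-price ratio: MP_L/MP_K = w/r.
Here MP_L/MP_K = (1/2)·(K/L)/(1/2) = (K/L). Setting this equal to 6.4/10 = 0.64 gives K = 0.64L.
Substituting into Q = 60: 3·L^(1/2)·(0.64L)^(1/2) = 60.
Solving, L = 25 and K = 16.

L* = 25, K* = 16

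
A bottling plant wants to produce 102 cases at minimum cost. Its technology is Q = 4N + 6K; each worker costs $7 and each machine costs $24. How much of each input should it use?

The inputs are perfect substitutes, so the firm uses whichever has the lower cost per unit of output.
Cost per unit of output via N is w/4 = 1.75; via K it is r/6 = 4. N is cheaper.
Producing Q = 102 with N alone: N = 25.5, K = 0.

N* = 25.5, K* = 0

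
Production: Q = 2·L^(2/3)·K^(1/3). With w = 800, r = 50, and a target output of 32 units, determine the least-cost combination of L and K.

L* = 8, K* = 64

Cost minimization requires the marginal rate of technical substitution to equal the input-price ratio: MP_L/MP_K = w/r.
Here MP_L/MP_K = (2/3)·(K/L)/(1/3) = 2·(K/L). Setting this equal to 800/50 = 16 gives K = 8L.
Substituting into Q = 32: 2·L^(2/3)·(8L)^(1/3) = 32.
Solving, L = 8 and K = 64.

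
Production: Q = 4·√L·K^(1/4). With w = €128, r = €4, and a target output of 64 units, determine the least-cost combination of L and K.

L* = 16, K* = 256

Cost minimization requires the marginal rate of technical substitution to equal the input-price ratio: MP_L/MP_K = w/r.
Here MP_L/MP_K = (1/2)·(K/L)/(1/4) = 2·(K/L). Setting this equal to 128/4 = 32 gives K = 16L.
Substituting into Q = 64: 4·L^(1/2)·(16L)^(1/4) = 64.
Solving, L = 16 and K = 256.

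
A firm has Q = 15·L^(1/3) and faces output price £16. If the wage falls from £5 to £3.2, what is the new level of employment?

L* = 125

From P·MP_L = w with MP_L = 5·L^(-2/3), the labor demand is L(w) = (80/w)^(3/2).
At w = 5: L = 64. At w = 3.2: L = 125.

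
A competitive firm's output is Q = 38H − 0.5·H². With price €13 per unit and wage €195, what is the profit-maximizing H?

The marginal product of H is MP_H = 38 − H.
A price-taking firm hires until the value of the marginal product equals the wage: P·MP_H = w, so 13·(38 − H) = 195.
Then 38 − H = 15, giving H = 23.

H* = 23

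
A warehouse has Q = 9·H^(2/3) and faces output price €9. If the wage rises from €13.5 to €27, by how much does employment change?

From P·MP_H = w with MP_H = 6·H^(-1/3), the labor demand is H(w) = (54/w)^(3).
At w = 13.5: H = 64. At w = 27: H = 8.
ΔH = 8 − 64 = -56.

ΔH = -56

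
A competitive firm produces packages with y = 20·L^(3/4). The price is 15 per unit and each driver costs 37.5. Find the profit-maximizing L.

L* = 1296

MP_L = (3/4)·20·L^(-1/4) = 15·L^(-1/4).
Profit maximization for a price taker requires P·MP_L = w: 15·15·L^(-1/4) = 37.5.
So L^(-1/4) = 1/6, which gives L = 1296.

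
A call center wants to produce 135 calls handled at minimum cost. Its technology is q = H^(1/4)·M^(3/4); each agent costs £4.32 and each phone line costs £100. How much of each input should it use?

H* = 625, M* = 81

Cost minimization requires the marginal rate of technical substitution to equal the input-price ratio: MP_H/MP_M = w/r.
Here MP_H/MP_M = (1/4)·(M/H)/(3/4) = (1/3)·(M/H). Setting this equal to 4.32/100 = 0.0432 gives M = 0.1296H.
Substituting into q = 135: H^(1/4)·(0.1296H)^(3/4) = 135.
Solving, H = 625 and M = 81.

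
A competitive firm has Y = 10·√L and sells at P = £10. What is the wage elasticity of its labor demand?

MP_L = (1/2)·10·L^(-1/2), so P·MP_L = w gives 50·L^(-1/2) = w.
Solving, L(w) = (50/w)^(2). This is a constant-elasticity form: L ∝ w^(−2), so ε = −2.

ε = -2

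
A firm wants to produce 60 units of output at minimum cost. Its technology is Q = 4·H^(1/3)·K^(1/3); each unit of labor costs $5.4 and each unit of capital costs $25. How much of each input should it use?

H* = 125, K* = 27

Cost minimization requires the marginal rate of technical substitution to equal the input-price ratio: MP_H/MP_K = w/r.
Here MP_H/MP_K = (1/3)·(K/H)/(1/3) = (K/H). Setting this equal to 5.4/25 = 0.216 gives K = 0.216H.
Substituting into Q = 60: 4·H^(1/3)·(0.216H)^(1/3) = 60.
Solving, H = 125 and K = 27.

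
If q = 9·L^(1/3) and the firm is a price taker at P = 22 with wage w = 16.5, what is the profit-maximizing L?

MP_L = (1/3)·9·L^(-2/3) = 3·L^(-2/3).
Profit maximization for a price taker requires P·MP_L = w: 22·3·L^(-2/3) = 16.5.
So L^(-2/3) = 0.25, which gives L = 8.

L* = 8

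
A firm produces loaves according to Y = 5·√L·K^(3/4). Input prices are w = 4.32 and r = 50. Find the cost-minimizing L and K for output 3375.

Cost minimization requires the marginal rate of technical substitution to equal the input-price ratio: MP_L/MP_K = w/r.
Here MP_L/MP_K = (1/2)·(K/L)/(3/4) = (2/3)·(K/L). Setting this equal to 4.32/50 = 0.0864 gives K = 0.1296L.
Substituting into Y = 3375: 5·L^(1/2)·(0.1296L)^(3/4) = 3375.
Solving, L = 625 and K = 81.

L* = 625, K* = 81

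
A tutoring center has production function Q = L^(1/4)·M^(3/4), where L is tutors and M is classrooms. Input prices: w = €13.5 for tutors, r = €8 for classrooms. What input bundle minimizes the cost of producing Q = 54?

Cost minimization requires the marginal rate of technical substitution to equal the input-price ratio: MP_L/MP_M = w/r.
Here MP_L/MP_M = (1/4)·(M/L)/(3/4) = (1/3)·(M/L). Setting this equal to 13.5/8 = 1.6875 gives M = 5.0625L.
Substituting into Q = 54: L^(1/4)·(5.0625L)^(3/4) = 54.
Solving, L = 16 and M = 81.

L* = 16, M* = 81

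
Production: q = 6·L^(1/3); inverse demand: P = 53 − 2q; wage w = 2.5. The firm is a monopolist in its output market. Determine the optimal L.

Marginal revenue from the inverse demand is MR = 53 − 4q.
The marginal product is MP_L = 2·L^(-2/3).
A monopolist hires until marginal revenue product equals the wage: MR·MP_L = w.
At L, q = 6·L^(1/3). Substituting and solving: (53 − 24·L^(1/3))·2·L^(-2/3) = 2.5 gives L = 8.

L* = 8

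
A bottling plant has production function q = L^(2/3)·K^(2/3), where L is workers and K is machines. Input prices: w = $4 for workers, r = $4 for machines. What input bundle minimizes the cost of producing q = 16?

Cost minimization requires the marginal rate of technical substitution to equal the input-price ratio: MP_L/MP_K = w/r.
Here MP_L/MP_K = (2/3)·(K/L)/(2/3) = (K/L). Setting this equal to 4/4 = 1 gives K = L.
Substituting into q = 16: L^(2/3)·(L)^(2/3) = 16.
Solving, L = 8 and K = 8.

L* = 8, K* = 8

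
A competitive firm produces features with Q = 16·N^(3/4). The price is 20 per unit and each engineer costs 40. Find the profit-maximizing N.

N* = 1296

MP_N = (3/4)·16·N^(-1/4) = 12·N^(-1/4).
Profit maximization for a price taker requires P·MP_N = w: 20·12·N^(-1/4) = 40.
So N^(-1/4) = 1/6, which gives N = 1296.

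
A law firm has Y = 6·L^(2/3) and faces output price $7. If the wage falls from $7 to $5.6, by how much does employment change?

From P·MP_L = w with MP_L = 4·L^(-1/3), the labor demand is L(w) = (28/w)^(3).
At w = 7: L = 64. At w = 5.6: L = 125.
ΔL = 125 − 64 = 61.

ΔL = 61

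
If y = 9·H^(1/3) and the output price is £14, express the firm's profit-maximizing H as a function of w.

H(w) = (42/w)^(3/2)

MP_H = (1/3)·9·H^(-2/3) = 3·H^(-2/3).
Setting P·MP_H = w: 42·H^(-2/3) = w.
Solving for H: H^(-2/3) = w/42, so H = (42/w)^(3/2).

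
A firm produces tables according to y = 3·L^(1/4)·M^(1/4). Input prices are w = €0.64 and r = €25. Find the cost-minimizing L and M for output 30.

Cost minimization requires the marginal rate of technical substitution to equal the input-price ratio: MP_L/MP_M = w/r.
Here MP_L/MP_M = (1/4)·(M/L)/(1/4) = (M/L). Setting this equal to 0.64/25 = 0.0256 gives M = 0.0256L.
Substituting into y = 30: 3·L^(1/4)·(0.0256L)^(1/4) = 30.
Solving, L = 625 and M = 16.

L* = 625, M* = 16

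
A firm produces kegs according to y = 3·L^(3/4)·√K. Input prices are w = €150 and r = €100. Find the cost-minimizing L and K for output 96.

Cost minimization requires the marginal rate of technical substitution to equal the input-price ratio: MP_L/MP_K = w/r.
Here MP_L/MP_K = (3/4)·(K/L)/(1/2) = 1.5·(K/L). Setting this equal to 150/100 = 1.5 gives K = L.
Substituting into y = 96: 3·L^(3/4)·(L)^(1/2) = 96.
Solving, L = 16 and K = 16.

L* = 16, K* = 16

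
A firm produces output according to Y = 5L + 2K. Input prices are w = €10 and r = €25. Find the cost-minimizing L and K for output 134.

L* = 26.8, K* = 0

The inputs are perfect substitutes, so the firm uses whichever has the lower cost per unit of output.
Cost per unit of output via L is w/5 = 2; via K it is r/2 = 12.5. L is cheaper.
Producing Y = 134 with L alone: L = 26.8, K = 0.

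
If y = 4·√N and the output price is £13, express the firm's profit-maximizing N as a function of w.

N(w) = 676/w²

MP_N = (1/2)·4·N^(-1/2) = 2·N^(-1/2).
Setting P·MP_N = w: 26·N^(-1/2) = w.
Solving for N: N^(-1/2) = w/26, so N = (26/w)^(2).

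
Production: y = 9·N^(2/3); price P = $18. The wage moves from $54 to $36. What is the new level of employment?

N* = 27

From P·MP_N = w with MP_N = 6·N^(-1/3), the labor demand is N(w) = (108/w)^(3).
At w = 54: N = 8. At w = 36: N = 27.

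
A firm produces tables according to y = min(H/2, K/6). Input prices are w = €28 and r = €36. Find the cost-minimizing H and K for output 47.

H* = 94, K* = 282

With a fixed-proportions technology, the cost-minimizing bundle uses no slack in either input: H/2 = K/6 = y.
So H = 2·47 = 94 and K = 6·47 = 282.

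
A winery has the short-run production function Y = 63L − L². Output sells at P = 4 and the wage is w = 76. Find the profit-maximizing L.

L* = 22

The marginal product of L is MP_L = 63 − 2L.
A price-taking firm hires until the value of the marginal product equals the wage: P·MP_L = w, so 4·(63 − 2L) = 76.
Then 63 − 2L = 19, giving L = 22.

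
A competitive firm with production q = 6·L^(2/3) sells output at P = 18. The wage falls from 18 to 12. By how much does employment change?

ΔL = 152

From P·MP_L = w with MP_L = 4·L^(-1/3), the labor demand is L(w) = (72/w)^(3).
At w = 18: L = 64. At w = 12: L = 216.
ΔL = 216 − 64 = 152.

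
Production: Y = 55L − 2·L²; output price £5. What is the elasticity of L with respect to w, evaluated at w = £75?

ε = -0.375

From P·MP_L = w with MP_L = 55 − 4L, labor demand is L(w) = (55 − w/5)/4.
dL/dw = −1/(20) = -0.05.
At w = 75, L = 10, so ε = (dL/dw)·(w/L) = (-0.05)·(75/10) = -0.375.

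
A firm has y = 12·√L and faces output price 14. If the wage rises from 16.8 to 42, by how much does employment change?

From P·MP_L = w with MP_L = 6·L^(-1/2), the labor demand is L(w) = (84/w)^(2).
At w = 16.8: L = 25. At w = 42: L = 4.
ΔL = 4 − 25 = -21.

ΔL = -21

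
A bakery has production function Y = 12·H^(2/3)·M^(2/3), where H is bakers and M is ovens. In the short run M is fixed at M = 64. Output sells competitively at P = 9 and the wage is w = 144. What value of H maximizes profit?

With M = 64, MP_H = (2/3)·12·H^(-1/3)·64^(2/3) = 128·H^(-1/3).
Profit maximization for a price taker requires P·MP_H = w: 9·128·H^(-1/3) = 144.
So H^(-1/3) = 0.125, which gives H = 512.

H* = 512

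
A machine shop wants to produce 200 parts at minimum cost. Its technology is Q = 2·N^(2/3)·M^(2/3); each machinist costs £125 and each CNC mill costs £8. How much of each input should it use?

Cost minimization requires the marginal rate of technical substitution to equal the input-price ratio: MP_N/MP_M = w/r.
Here MP_N/MP_M = (2/3)·(M/N)/(2/3) = (M/N). Setting this equal to 125/8 = 15.625 gives M = 15.625N.
Substituting into Q = 200: 2·N^(2/3)·(15.625N)^(2/3) = 200.
Solving, N = 8 and M = 125.

N* = 8, M* = 125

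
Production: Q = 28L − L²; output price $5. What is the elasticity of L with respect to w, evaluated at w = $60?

ε = -0.75

From P·MP_L = w with MP_L = 28 − 2L, labor demand is L(w) = (28 − w/5)/2.
dL/dw = −1/(10) = -0.1.
At w = 60, L = 8, so ε = (dL/dw)·(w/L) = (-0.1)·(60/8) = -0.75.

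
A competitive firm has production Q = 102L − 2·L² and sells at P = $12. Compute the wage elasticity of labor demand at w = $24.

From P·MP_L = w with MP_L = 102 − 4L, labor demand is L(w) = (102 − w/12)/4.
dL/dw = −1/(48) = -1/48.
At w = 24, L = 25, so ε = (dL/dw)·(w/L) = (-1/48)·(24/25) = -0.02.

ε = -0.02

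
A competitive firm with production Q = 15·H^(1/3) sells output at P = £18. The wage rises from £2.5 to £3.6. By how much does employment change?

From P·MP_H = w with MP_H = 5·H^(-2/3), the labor demand is H(w) = (90/w)^(3/2).
At w = 2.5: H = 216. At w = 3.6: H = 125.
ΔH = 125 − 216 = -91.

ΔH = -91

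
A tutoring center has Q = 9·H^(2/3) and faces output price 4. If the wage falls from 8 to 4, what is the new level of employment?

From P·MP_H = w with MP_H = 6·H^(-1/3), the labor demand is H(w) = (24/w)^(3).
At w = 8: H = 27. At w = 4: H = 216.

H* = 216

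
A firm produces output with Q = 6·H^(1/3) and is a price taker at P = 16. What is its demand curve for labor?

MP_H = (1/3)·6·H^(-2/3) = 2·H^(-2/3).
Setting P·MP_H = w: 32·H^(-2/3) = w.
Solving for H: H^(-2/3) = w/32, so H = (32/w)^(3/2).

H(w) = (32/w)^(3/2)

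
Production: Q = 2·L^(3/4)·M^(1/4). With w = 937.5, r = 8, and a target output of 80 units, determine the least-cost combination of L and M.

Cost minimization requires the marginal rate of technical substitution to equal the input-price ratio: MP_L/MP_M = w/r.
Here MP_L/MP_M = (3/4)·(M/L)/(1/4) = 3·(M/L). Setting this equal to 937.5/8 = 117.1875 gives M = 39.0625L.
Substituting into Q = 80: 2·L^(3/4)·(39.0625L)^(1/4) = 80.
Solving, L = 16 and M = 625.

L* = 16, M* = 625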